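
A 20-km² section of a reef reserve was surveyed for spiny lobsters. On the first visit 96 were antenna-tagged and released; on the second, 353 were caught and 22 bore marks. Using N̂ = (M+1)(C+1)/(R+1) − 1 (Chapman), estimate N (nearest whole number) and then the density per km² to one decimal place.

density ≈ 74.6 spiny lobsters per km²

N̂ = 97·354/23 − 1 = 34338/23 − 1 ≈ 1492.0 → 1492
Density = N̂ / area = 1492 / 20 ≈ 74.60 → 74.6 per km²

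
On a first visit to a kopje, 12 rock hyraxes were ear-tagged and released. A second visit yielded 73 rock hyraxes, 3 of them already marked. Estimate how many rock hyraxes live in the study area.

N = (12 × 73) / 3 = 876 / 3 = 292

N = 292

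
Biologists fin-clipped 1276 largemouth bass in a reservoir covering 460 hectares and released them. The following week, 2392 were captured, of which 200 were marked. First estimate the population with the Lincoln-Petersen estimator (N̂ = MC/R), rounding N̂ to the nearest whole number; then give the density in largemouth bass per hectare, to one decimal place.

N̂ = 1276·2392/200 = 3052192/200 ≈ 15261.0 → 15261
Density = N̂ / area = 15261 / 460 ≈ 33.18 → 33.2 per hectare

density ≈ 33.2 largemouth bass per hectare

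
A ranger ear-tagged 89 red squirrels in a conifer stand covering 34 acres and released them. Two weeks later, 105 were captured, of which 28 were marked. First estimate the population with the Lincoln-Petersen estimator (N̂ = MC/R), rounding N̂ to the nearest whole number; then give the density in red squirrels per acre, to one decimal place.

density ≈ 9.8 red squirrels per acre

N̂ = 89·105/28 = 9345/28 ≈ 333.8 → 334
Density = N̂ / area = 334 / 34 ≈ 9.82 → 9.8 per acre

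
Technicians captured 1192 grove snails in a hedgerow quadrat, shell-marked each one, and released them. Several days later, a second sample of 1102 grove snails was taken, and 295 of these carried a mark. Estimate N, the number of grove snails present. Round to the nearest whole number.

N ≈ 4453

If marked individuals mix randomly, R/C ≈ M/N, giving N ≈ M·C/R.
N = (1192 × 1102) / 295 = 1313584 / 295 ≈ 4452.8 → 4453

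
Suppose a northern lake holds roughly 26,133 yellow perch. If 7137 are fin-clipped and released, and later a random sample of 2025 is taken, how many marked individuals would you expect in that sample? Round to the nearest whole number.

Expected recaptures E[R] = M·C / N.
E[R] = 7137 × 2025 / 26133 = 14452425 / 26133 ≈ 553.0 → 553

expected recaptures ≈ 553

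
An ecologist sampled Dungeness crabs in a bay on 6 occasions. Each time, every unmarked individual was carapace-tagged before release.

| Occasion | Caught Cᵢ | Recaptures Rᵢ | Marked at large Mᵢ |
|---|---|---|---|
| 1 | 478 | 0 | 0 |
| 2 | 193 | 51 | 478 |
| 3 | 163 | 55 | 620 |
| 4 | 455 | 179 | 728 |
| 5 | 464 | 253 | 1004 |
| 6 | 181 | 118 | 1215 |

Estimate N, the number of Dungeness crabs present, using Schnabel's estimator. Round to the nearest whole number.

Σ MᵢCᵢ = 0·478 + 478·193 + 620·163 + 728·455 + 1004·464 + 1215·181 = 0 + 92254 + 101060 + 331240 + 465856 + 219915 = 1210325
Σ Rᵢ = 0 + 51 + 55 + 179 + 253 + 118 = 656
N̂ = 1210325 / 656 ≈ 1845.0 → 1845

N ≈ 1845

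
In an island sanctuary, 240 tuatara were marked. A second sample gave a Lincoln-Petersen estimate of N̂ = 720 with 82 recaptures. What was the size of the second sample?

From N = M·C/R: C = N·R / M = 720·82 / 240 = 59040 / 240 = 246.

C = 246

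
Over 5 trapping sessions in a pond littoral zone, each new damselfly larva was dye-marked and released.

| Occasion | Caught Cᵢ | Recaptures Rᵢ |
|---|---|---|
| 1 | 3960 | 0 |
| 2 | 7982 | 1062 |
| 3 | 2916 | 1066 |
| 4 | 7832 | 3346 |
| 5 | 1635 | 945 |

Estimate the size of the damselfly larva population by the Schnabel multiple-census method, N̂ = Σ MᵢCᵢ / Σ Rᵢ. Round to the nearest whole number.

Marked at large before each occasion: Mᵢ = Σⱼ<ᵢ (Cⱼ − Rⱼ) → M1=0, M2=3960, M3=10880, M4=12730, M5=17216
Σ MᵢCᵢ = 0·3960 + 3960·7982 + 10880·2916 + 12730·7832 + 17216·1635 = 0 + 31608720 + 31726080 + 99701360 + 28148160 = 191184320
Σ Rᵢ = 0 + 1062 + 1066 + 3346 + 945 = 6419
N̂ = 191184320 / 6419 ≈ 29784.1 → 29784

N ≈ 29,784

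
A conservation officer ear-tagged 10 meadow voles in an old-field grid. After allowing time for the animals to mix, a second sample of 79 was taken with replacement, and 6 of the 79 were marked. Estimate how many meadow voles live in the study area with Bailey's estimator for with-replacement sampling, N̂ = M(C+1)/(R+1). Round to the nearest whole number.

N̂ = 10·(79+1)/(6+1) = 10·80/7 = 800/7 ≈ 114.3 → 114

N ≈ 114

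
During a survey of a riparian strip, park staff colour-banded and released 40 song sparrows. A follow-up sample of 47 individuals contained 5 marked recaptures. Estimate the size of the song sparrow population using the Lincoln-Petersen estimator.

N = 376

If marked individuals mix randomly, R/C ≈ M/N, giving N ≈ M·C/R.
N = (40 × 47) / 5 = 1880 / 5 = 376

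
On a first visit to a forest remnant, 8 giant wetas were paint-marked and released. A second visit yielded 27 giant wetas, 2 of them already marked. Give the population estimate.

The marked fraction in the recapture sample should equal the marked fraction in the population: 2/27 = 8/N.
N = (8 × 27) / 2 = 216 / 2 = 108

N = 108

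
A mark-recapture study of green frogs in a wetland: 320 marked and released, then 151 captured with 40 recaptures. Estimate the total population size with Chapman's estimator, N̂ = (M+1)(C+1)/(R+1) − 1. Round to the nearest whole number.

N ≈ 1189

N̂ = (320+1)(151+1)/(40+1) − 1 = 321·152/41 − 1
= 48792/41 − 1 ≈ 1190.0 − 1 ≈ 1189.0 → 1189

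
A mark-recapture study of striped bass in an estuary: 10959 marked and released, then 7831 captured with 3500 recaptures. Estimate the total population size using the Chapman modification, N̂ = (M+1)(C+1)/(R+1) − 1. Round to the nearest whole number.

N ≈ 24,517

N̂ = (10959+1)(7831+1)/(3500+1) − 1 = 10960·7832/3501 − 1
= 85838720/3501 − 1 ≈ 24518.3 − 1 ≈ 24517.3 → 24517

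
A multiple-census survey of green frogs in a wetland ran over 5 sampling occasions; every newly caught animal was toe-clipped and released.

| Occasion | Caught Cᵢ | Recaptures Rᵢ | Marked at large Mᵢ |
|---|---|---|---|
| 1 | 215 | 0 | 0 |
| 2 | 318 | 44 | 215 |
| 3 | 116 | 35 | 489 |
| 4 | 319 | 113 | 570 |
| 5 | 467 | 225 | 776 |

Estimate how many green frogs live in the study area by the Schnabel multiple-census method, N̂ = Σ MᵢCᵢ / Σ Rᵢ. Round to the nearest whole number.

N ≈ 1605

Σ MᵢCᵢ = 0·215 + 215·318 + 489·116 + 570·319 + 776·467 = 0 + 68370 + 56724 + 181830 + 362392 = 669316
Σ Rᵢ = 0 + 44 + 35 + 113 + 225 = 417
N̂ = 669316 / 417 ≈ 1605.1 → 1605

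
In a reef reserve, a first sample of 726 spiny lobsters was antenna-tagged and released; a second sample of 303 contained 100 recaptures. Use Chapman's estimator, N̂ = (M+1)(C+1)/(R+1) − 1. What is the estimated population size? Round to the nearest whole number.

N̂ = (726+1)(303+1)/(100+1) − 1 = 727·304/101 − 1
= 221008/101 − 1 ≈ 2188.2 − 1 ≈ 2187.2 → 2187

N ≈ 2187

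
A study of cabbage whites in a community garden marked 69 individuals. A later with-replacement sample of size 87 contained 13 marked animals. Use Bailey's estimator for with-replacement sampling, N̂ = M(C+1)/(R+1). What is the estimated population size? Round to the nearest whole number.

N̂ = 69·(87+1)/(13+1) = 69·88/14 = 6072/14 ≈ 433.7 → 434

N ≈ 434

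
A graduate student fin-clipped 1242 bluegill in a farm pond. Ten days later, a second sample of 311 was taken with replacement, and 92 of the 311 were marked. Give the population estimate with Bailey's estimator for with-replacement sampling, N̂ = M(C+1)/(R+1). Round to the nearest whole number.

N ≈ 4167

N̂ = 1242·(311+1)/(92+1) = 1242·312/93 = 387504/93 ≈ 4166.7 → 4167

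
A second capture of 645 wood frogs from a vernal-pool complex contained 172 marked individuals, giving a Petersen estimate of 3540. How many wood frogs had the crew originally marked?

M = 944

From N = M·C/R: M = N·R / C = 3540·172 / 645 = 608880 / 645 = 944.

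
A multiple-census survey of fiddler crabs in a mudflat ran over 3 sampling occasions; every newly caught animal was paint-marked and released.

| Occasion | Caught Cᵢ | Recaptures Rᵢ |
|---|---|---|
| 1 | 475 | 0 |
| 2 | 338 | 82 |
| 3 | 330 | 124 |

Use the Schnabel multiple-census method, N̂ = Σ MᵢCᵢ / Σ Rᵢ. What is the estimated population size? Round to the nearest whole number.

Marked at large before each occasion: Mᵢ = Σⱼ<ᵢ (Cⱼ − Rⱼ) → M1=0, M2=475, M3=731
Σ MᵢCᵢ = 0·475 + 475·338 + 731·330 = 0 + 160550 + 241230 = 401780
Σ Rᵢ = 0 + 82 + 124 = 206
N̂ = 401780 / 206 ≈ 1950.4 → 1950

N ≈ 1950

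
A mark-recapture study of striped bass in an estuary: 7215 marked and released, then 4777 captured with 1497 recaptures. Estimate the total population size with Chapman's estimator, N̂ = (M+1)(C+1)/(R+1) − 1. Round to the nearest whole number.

N ≈ 23,015

N̂ = (7215+1)(4777+1)/(1497+1) − 1 = 7216·4778/1498 − 1
= 34478048/1498 − 1 ≈ 23016.1 − 1 ≈ 23015.1 → 23015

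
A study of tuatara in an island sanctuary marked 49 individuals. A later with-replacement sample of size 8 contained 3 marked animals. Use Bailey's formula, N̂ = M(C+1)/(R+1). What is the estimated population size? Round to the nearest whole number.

N ≈ 110

N̂ = 49·(8+1)/(3+1) = 49·9/4 = 441/4 ≈ 110.2 → 110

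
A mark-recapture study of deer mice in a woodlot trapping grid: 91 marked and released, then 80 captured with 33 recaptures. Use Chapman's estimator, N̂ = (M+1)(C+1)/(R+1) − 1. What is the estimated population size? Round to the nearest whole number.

N ≈ 218

N̂ = (91+1)(80+1)/(33+1) − 1 = 92·81/34 − 1
= 7452/34 − 1 ≈ 219.2 − 1 ≈ 218.2 → 218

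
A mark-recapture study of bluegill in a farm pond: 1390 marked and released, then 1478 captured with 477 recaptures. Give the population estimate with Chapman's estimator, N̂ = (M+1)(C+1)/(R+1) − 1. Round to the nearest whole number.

N ≈ 4303

N̂ = (1390+1)(1478+1)/(477+1) − 1 = 1391·1479/478 − 1
= 2057289/478 − 1 ≈ 4304.0 − 1 ≈ 4303.0 → 4303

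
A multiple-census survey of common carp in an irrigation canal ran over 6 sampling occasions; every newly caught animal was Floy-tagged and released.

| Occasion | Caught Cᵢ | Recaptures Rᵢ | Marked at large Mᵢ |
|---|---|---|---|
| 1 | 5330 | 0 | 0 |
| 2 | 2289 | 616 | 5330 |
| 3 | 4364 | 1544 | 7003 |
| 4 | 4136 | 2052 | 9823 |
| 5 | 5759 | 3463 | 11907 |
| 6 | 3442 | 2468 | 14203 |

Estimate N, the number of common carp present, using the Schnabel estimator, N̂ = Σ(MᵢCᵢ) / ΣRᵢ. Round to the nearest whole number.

N ≈ 19,802

Σ MᵢCᵢ = 0·5330 + 5330·2289 + 7003·4364 + 9823·4136 + 11907·5759 + 14203·3442 = 0 + 12200370 + 30561092 + 40627928 + 68572413 + 48886726 = 200848529
Σ Rᵢ = 0 + 616 + 1544 + 2052 + 3463 + 2468 = 10143
N̂ = 200848529 / 10143 ≈ 19801.7 → 19802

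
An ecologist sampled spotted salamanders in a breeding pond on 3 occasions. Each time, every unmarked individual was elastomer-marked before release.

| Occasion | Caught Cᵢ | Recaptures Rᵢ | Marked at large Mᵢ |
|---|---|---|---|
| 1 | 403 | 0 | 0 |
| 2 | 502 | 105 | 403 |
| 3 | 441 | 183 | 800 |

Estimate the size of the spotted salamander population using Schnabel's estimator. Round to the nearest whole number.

Σ MᵢCᵢ = 0·403 + 403·502 + 800·441 = 0 + 202306 + 352800 = 555106
Σ Rᵢ = 0 + 105 + 183 = 288
N̂ = 555106 / 288 ≈ 1927.45 → 1927

N ≈ 1927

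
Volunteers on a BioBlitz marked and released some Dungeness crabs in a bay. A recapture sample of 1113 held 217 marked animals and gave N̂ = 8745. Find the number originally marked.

From N = M·C/R: M = N·R / C = 8745·217 / 1113 = 1897665 / 1113 = 1705.

M = 1705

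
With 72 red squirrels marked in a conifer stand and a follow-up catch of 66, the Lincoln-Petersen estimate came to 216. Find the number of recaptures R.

R = 22

From N = M·C/R: R = M·C / N = 72·66 / 216 = 4752 / 216 = 22.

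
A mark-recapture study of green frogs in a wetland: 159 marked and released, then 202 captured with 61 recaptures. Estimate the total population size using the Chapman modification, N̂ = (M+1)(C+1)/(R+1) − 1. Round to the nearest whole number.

N̂ = (159+1)(202+1)/(61+1) − 1 = 160·203/62 − 1
= 32480/62 − 1 ≈ 523.9 − 1 ≈ 522.9 → 523

N ≈ 523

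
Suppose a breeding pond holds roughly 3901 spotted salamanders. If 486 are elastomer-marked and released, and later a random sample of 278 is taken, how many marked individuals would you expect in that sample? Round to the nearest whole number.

Expected recaptures E[R] = M·C / N.
E[R] = 486 × 278 / 3901 = 135108 / 3901 ≈ 34.6 → 35

expected recaptures ≈ 35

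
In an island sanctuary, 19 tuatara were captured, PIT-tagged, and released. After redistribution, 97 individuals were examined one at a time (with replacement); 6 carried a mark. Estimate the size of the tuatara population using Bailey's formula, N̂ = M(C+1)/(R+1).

N̂ = 19·(97+1)/(6+1) = 19·98/7 = 1862/7 = 266

N = 266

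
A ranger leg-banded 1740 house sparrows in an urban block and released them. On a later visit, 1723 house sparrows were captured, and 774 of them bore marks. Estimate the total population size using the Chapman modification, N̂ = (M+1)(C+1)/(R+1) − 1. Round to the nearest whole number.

N̂ = (1740+1)(1723+1)/(774+1) − 1 = 1741·1724/775 − 1
= 3001484/775 − 1 ≈ 3872.9 − 1 ≈ 3871.9 → 3872

N ≈ 3872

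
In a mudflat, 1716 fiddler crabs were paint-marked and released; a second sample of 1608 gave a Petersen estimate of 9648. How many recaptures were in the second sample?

From N = M·C/R: R = M·C / N = 1716·1608 / 9648 = 2759328 / 9648 = 286.

R = 286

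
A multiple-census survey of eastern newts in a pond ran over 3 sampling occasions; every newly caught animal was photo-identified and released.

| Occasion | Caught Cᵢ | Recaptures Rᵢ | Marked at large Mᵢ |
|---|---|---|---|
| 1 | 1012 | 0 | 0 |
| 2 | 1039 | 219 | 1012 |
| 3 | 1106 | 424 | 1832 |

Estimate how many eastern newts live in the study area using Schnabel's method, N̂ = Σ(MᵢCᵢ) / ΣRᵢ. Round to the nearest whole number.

Σ MᵢCᵢ = 0·1012 + 1012·1039 + 1832·1106 = 0 + 1051468 + 2026192 = 3077660
Σ Rᵢ = 0 + 219 + 424 = 643
N̂ = 3077660 / 643 ≈ 4786.4 → 4786

N ≈ 4786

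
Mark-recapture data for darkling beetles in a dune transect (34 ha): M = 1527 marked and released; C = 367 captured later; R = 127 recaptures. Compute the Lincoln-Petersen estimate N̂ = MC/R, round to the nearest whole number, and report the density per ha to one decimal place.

density ≈ 129.8 darkling beetles per ha

N̂ = 1527·367/127 = 560409/127 ≈ 4412.7 → 4413
Density = N̂ / area = 4413 / 34 ≈ 129.79 → 129.8 per ha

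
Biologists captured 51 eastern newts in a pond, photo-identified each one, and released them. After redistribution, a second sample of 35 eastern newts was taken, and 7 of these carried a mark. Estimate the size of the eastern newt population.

If marked individuals mix randomly, R/C ≈ M/N, giving N ≈ M·C/R.
N = (51 × 35) / 7 = 1785 / 7 = 255

N = 255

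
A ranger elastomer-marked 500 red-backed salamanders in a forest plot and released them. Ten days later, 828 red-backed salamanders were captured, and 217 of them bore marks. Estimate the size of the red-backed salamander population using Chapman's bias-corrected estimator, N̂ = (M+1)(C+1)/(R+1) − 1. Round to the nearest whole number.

N ≈ 1904

N̂ = (500+1)(828+1)/(217+1) − 1 = 501·829/218 − 1
= 415329/218 − 1 ≈ 1905.2 − 1 ≈ 1904.2 → 1904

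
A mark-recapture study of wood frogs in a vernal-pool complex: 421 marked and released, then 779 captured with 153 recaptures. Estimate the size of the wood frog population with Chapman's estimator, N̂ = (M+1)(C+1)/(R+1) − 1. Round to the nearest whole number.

N ≈ 2136

N̂ = (421+1)(779+1)/(153+1) − 1 = 422·780/154 − 1
= 329160/154 − 1 ≈ 2137.4 − 1 ≈ 2136.4 → 2136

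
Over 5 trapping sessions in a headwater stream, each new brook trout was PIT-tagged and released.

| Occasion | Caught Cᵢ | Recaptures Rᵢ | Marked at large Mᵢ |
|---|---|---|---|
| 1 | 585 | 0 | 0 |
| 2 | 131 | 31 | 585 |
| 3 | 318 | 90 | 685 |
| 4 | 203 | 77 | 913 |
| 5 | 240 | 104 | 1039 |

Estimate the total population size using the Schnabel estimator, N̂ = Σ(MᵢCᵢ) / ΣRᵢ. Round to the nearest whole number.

Σ MᵢCᵢ = 0·585 + 585·131 + 685·318 + 913·203 + 1039·240 = 0 + 76635 + 217830 + 185339 + 249360 = 729164
Σ Rᵢ = 0 + 31 + 90 + 77 + 104 = 302
N̂ = 729164 / 302 ≈ 2414.45 → 2414

N ≈ 2414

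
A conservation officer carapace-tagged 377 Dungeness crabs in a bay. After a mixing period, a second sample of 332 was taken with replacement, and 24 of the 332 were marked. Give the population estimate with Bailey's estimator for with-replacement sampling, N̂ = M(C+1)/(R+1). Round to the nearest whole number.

N̂ = 377·(332+1)/(24+1) = 377·333/25 = 125541/25 ≈ 5021.6 → 5022

N ≈ 5022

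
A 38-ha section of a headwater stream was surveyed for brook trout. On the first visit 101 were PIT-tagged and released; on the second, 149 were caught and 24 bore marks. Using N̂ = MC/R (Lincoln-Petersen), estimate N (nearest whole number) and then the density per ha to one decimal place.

density ≈ 16.5 brook trout per ha

N̂ = 101·149/24 = 15049/24 ≈ 627.0 → 627
Density = N̂ / area = 627 / 38 ≈ 16.50 → 16.5 per ha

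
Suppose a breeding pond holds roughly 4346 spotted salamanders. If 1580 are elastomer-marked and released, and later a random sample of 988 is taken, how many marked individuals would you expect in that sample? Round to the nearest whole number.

expected recaptures ≈ 359

The marked fraction of the population is 1580/4346, so in a sample of 988 expect C·(M/N) marked.
E[R] = 1580 × 988 / 4346 = 1561040 / 4346 ≈ 359.2 → 359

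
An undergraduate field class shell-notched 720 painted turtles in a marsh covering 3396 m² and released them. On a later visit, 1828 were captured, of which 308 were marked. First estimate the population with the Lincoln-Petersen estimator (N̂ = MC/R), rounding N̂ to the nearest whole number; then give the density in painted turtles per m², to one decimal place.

N̂ = 720·1828/308 = 1316160/308 ≈ 4273.2 → 4273
Density = N̂ / area = 4273 / 3396 ≈ 1.26 → 1.3 per m²

density ≈ 1.3 painted turtles per m²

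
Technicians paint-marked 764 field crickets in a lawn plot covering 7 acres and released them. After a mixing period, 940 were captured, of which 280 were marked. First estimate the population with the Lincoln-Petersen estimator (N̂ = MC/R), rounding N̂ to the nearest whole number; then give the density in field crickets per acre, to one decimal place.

density ≈ 366.4 field crickets per acre

N̂ = 764·940/280 = 718160/280 ≈ 2564.9 → 2565
Density = N̂ / area = 2565 / 7 ≈ 366.43 → 366.4 per acre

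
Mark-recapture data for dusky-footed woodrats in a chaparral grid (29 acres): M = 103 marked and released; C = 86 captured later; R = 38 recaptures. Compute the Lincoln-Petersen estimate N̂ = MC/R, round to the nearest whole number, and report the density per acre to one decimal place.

N̂ = 103·86/38 = 8858/38 ≈ 233.1 → 233
Density = N̂ / area = 233 / 29 ≈ 8.03 → 8.0 per acre

density ≈ 8.0 dusky-footed woodrats per acre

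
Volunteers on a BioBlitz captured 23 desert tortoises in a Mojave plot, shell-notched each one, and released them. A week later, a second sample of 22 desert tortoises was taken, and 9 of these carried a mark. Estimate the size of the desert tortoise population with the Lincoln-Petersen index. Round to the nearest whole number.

The marked fraction in the recapture sample should equal the marked fraction in the population: 9/22 = 23/N.
N = (23 × 22) / 9 = 506 / 9 ≈ 56.2 → 56

N ≈ 56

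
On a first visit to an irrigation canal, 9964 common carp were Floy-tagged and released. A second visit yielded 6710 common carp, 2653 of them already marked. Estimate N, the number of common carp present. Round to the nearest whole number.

N ≈ 25,201

The marked fraction in the recapture sample should equal the marked fraction in the population: 2653/6710 = 9964/N.
N = (9964 × 6710) / 2653 = 66858440 / 2653 ≈ 25201.1 → 25201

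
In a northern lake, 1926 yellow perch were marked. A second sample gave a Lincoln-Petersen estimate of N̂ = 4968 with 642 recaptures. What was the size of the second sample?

From N = M·C/R: C = N·R / M = 4968·642 / 1926 = 3189456 / 1926 = 1656.

C = 1656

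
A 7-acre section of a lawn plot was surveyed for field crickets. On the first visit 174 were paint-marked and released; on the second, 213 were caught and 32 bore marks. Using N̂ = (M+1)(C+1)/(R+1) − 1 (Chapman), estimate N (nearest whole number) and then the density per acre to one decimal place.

N̂ = 175·214/33 − 1 = 37450/33 − 1 ≈ 1133.8 → 1134
Density = N̂ / area = 1134 / 7 = 162.0 per acre

density ≈ 162.0 field crickets per acre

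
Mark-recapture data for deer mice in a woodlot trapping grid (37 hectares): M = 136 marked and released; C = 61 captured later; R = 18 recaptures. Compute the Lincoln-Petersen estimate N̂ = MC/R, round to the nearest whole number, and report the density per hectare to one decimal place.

density ≈ 12.5 deer mice per hectare

N̂ = 136·61/18 = 8296/18 ≈ 460.9 → 461
Density = N̂ / area = 461 / 37 ≈ 12.46 → 12.5 per hectare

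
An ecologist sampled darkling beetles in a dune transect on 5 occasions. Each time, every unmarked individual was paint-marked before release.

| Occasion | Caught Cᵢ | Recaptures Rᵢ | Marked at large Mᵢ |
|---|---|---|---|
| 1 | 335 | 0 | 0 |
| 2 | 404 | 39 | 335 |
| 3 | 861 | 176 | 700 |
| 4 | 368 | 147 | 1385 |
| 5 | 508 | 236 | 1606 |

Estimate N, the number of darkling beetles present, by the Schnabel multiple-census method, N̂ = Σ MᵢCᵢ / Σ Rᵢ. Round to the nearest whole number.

Σ MᵢCᵢ = 0·335 + 335·404 + 700·861 + 1385·368 + 1606·508 = 0 + 135340 + 602700 + 509680 + 815848 = 2063568
Σ Rᵢ = 0 + 39 + 176 + 147 + 236 = 598
N̂ = 2063568 / 598 ≈ 3450.8 → 3451

N ≈ 3451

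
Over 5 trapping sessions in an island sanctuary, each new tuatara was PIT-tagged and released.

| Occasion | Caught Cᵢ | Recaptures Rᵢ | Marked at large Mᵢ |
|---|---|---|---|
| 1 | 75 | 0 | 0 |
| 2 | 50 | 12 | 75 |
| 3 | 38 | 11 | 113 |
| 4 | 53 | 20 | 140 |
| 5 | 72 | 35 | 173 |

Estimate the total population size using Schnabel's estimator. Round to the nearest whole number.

Σ MᵢCᵢ = 0·75 + 75·50 + 113·38 + 140·53 + 173·72 = 0 + 3750 + 4294 + 7420 + 12456 = 27920
Σ Rᵢ = 0 + 12 + 11 + 20 + 35 = 78
N̂ = 27920 / 78 ≈ 357.9 → 358

N ≈ 358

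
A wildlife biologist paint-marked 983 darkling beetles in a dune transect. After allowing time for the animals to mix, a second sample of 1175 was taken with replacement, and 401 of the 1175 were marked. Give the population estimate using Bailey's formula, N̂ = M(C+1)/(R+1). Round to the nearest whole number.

N ≈ 2876

N̂ = 983·(1175+1)/(401+1) = 983·1176/402 = 1156008/402 ≈ 2875.6 → 2876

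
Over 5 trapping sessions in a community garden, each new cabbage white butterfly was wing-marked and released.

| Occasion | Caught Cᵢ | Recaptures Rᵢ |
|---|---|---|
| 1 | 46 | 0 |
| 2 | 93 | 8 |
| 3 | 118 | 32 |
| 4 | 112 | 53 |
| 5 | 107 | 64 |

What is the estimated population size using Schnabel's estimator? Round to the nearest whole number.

Marked at large before each occasion: Mᵢ = Σⱼ<ᵢ (Cⱼ − Rⱼ) → M1=0, M2=46, M3=131, M4=217, M5=276
Σ MᵢCᵢ = 0·46 + 46·93 + 131·118 + 217·112 + 276·107 = 0 + 4278 + 15458 + 24304 + 29532 = 73572
Σ Rᵢ = 0 + 8 + 32 + 53 + 64 = 157
N̂ = 73572 / 157 ≈ 468.6 → 469

N ≈ 469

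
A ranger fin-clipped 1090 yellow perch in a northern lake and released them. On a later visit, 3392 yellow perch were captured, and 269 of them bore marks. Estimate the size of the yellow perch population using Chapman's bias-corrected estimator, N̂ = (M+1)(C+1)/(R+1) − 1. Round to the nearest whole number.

N ≈ 13,709

N̂ = (1090+1)(3392+1)/(269+1) − 1 = 1091·3393/270 − 1
= 3701763/270 − 1 ≈ 13710.2 − 1 ≈ 13709.2 → 13709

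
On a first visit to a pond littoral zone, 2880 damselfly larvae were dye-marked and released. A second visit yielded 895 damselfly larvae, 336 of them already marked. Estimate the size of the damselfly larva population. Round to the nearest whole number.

N = (2880 × 895) / 336 = 2577600 / 336 ≈ 7671.4 → 7671

N ≈ 7671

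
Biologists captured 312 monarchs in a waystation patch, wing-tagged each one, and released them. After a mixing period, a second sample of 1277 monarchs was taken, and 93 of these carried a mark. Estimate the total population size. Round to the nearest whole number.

N ≈ 4284

N = (312 × 1277) / 93 = 398424 / 93 ≈ 4284.1 → 4284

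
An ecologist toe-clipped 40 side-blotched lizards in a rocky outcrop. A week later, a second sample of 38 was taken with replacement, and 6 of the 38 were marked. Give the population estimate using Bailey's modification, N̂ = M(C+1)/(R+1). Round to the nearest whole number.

N ≈ 223

N̂ = 40·(38+1)/(6+1) = 40·39/7 = 1560/7 ≈ 222.9 → 223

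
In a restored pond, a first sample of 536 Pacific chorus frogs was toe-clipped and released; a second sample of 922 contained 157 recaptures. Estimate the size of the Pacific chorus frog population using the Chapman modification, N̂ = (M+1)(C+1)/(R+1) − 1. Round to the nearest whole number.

N ≈ 3136

N̂ = (536+1)(922+1)/(157+1) − 1 = 537·923/158 − 1
= 495651/158 − 1 ≈ 3137.0 − 1 ≈ 3136.0 → 3136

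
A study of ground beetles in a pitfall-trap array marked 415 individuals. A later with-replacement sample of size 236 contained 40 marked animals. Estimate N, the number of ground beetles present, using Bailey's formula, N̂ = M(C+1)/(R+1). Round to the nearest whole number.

N ≈ 2399

N̂ = 415·(236+1)/(40+1) = 415·237/41 = 98355/41 ≈ 2398.9 → 2399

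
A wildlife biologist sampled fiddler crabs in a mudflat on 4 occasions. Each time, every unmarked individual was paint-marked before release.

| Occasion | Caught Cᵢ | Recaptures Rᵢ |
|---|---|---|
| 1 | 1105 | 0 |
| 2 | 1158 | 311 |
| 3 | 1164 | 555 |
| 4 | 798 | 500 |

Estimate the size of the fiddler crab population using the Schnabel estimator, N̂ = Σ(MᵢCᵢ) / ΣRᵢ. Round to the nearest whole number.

Marked at large before each occasion: Mᵢ = Σⱼ<ᵢ (Cⱼ − Rⱼ) → M1=0, M2=1105, M3=1952, M4=2561
Σ MᵢCᵢ = 0·1105 + 1105·1158 + 1952·1164 + 2561·798 = 0 + 1279590 + 2272128 + 2043678 = 5595396
Σ Rᵢ = 0 + 311 + 555 + 500 = 1366
N̂ = 5595396 / 1366 ≈ 4096.2 → 4096

N ≈ 4096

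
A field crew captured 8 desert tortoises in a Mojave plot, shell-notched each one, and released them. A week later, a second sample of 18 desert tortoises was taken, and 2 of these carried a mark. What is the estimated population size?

N = 72

The marked fraction in the recapture sample should equal the marked fraction in the population: 2/18 = 8/N.
N = (8 × 18) / 2 = 144 / 2 = 72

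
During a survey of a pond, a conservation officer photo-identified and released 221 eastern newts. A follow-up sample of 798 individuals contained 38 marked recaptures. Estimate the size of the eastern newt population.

If marked individuals mix randomly, R/C ≈ M/N, giving N ≈ M·C/R.
N = (221 × 798) / 38 = 176358 / 38 = 4641

N = 4641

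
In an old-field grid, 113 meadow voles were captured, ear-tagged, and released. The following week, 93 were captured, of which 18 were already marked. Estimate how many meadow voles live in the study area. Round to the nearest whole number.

N ≈ 584

Lincoln-Petersen assumes M/N = R/C, so N = M·C / R.
N = (113 × 93) / 18 = 10509 / 18 ≈ 583.8 → 584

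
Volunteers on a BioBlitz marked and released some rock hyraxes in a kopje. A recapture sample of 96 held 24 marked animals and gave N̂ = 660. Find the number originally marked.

M = 165

From N = M·C/R: M = N·R / C = 660·24 / 96 = 15840 / 96 = 165.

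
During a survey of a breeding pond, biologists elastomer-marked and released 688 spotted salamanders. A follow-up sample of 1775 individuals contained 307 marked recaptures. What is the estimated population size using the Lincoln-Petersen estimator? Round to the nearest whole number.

N ≈ 3978

The marked fraction in the recapture sample should equal the marked fraction in the population: 307/1775 = 688/N.
N = (688 × 1775) / 307 = 1221200 / 307 ≈ 3977.9 → 3978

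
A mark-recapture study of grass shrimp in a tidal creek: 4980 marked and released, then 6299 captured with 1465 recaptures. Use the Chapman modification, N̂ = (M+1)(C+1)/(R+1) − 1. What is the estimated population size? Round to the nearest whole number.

N̂ = (4980+1)(6299+1)/(1465+1) − 1 = 4981·6300/1466 − 1
= 31380300/1466 − 1 ≈ 21405.4 − 1 ≈ 21404.4 → 21404

N ≈ 21,404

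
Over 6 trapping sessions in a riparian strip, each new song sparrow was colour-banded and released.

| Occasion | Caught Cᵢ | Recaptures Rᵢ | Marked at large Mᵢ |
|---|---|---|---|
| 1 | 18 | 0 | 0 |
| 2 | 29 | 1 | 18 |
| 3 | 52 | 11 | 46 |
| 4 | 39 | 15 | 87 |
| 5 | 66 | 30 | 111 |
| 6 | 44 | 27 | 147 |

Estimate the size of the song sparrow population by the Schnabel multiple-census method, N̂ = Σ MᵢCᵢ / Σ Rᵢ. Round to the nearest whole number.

N ≈ 239

Σ MᵢCᵢ = 0·18 + 18·29 + 46·52 + 87·39 + 111·66 + 147·44 = 0 + 522 + 2392 + 3393 + 7326 + 6468 = 20101
Σ Rᵢ = 0 + 1 + 11 + 15 + 30 + 27 = 84
N̂ = 20101 / 84 ≈ 239.3 → 239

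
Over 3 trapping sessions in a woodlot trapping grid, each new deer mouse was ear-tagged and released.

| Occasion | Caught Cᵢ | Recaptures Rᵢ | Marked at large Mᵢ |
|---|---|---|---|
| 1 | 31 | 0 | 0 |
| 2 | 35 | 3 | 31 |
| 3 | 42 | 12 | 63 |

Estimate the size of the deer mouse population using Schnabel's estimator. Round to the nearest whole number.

N ≈ 249

Σ MᵢCᵢ = 0·31 + 31·35 + 63·42 = 0 + 1085 + 2646 = 3731
Σ Rᵢ = 0 + 3 + 12 = 15
N̂ = 3731 / 15 ≈ 248.7 → 249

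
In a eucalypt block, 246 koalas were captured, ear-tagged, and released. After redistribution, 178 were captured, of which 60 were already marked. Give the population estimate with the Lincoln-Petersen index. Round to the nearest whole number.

N ≈ 730

The marked fraction in the recapture sample should equal the marked fraction in the population: 60/178 = 246/N.
N = (246 × 178) / 60 = 43788 / 60 ≈ 729.8 → 730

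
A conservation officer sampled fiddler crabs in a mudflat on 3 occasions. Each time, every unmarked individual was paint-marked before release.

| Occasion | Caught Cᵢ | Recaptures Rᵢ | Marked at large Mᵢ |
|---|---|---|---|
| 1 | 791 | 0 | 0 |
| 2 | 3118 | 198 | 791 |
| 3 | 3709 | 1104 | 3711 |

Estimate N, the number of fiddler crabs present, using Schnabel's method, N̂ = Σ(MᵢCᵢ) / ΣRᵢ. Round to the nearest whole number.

N ≈ 12,466

Σ MᵢCᵢ = 0·791 + 791·3118 + 3711·3709 = 0 + 2466338 + 13764099 = 16230437
Σ Rᵢ = 0 + 198 + 1104 = 1302
N̂ = 16230437 / 1302 ≈ 12465.8 → 12466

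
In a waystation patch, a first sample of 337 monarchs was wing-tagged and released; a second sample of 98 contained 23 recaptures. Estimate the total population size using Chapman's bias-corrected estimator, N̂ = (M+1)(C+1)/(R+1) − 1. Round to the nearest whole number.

N̂ = (337+1)(98+1)/(23+1) − 1 = 338·99/24 − 1
= 33462/24 − 1 ≈ 1394.2 − 1 ≈ 1393.2 → 1393

N ≈ 1393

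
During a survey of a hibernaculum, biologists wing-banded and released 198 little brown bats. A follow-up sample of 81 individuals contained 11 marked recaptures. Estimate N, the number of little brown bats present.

Lincoln-Petersen assumes M/N = R/C, so N = M·C / R.
N = (198 × 81) / 11 = 16038 / 11 = 1458

N = 1458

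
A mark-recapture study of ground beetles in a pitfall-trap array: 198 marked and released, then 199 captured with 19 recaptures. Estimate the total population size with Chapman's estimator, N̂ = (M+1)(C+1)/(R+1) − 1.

N = 1989

N̂ = (198+1)(199+1)/(19+1) − 1 = 199·200/20 − 1
= 39800/20 − 1 = 1990 − 1 = 1989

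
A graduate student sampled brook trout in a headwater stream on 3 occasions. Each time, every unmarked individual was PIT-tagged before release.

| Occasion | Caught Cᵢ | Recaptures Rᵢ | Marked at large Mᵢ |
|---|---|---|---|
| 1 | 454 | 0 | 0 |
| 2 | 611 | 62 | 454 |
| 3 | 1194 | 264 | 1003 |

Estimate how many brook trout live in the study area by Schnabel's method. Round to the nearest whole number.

Σ MᵢCᵢ = 0·454 + 454·611 + 1003·1194 = 0 + 277394 + 1197582 = 1474976
Σ Rᵢ = 0 + 62 + 264 = 326
N̂ = 1474976 / 326 ≈ 4524.47 → 4524

N ≈ 4524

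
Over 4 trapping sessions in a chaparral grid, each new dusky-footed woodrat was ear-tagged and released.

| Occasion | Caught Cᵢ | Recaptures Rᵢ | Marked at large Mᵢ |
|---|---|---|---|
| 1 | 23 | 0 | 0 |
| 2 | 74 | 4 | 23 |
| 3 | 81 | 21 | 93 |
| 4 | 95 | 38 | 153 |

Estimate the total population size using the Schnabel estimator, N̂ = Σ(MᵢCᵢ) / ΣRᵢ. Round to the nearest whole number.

Σ MᵢCᵢ = 0·23 + 23·74 + 93·81 + 153·95 = 0 + 1702 + 7533 + 14535 = 23770
Σ Rᵢ = 0 + 4 + 21 + 38 = 63
N̂ = 23770 / 63 ≈ 377.3 → 377

N ≈ 377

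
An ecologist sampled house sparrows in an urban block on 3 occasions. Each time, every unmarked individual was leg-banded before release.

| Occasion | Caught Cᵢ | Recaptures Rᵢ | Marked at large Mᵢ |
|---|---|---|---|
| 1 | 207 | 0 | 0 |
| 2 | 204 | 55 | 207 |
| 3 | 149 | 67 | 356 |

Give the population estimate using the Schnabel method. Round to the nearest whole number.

Σ MᵢCᵢ = 0·207 + 207·204 + 356·149 = 0 + 42228 + 53044 = 95272
Σ Rᵢ = 0 + 55 + 67 = 122
N̂ = 95272 / 122 ≈ 780.9 → 781

N ≈ 781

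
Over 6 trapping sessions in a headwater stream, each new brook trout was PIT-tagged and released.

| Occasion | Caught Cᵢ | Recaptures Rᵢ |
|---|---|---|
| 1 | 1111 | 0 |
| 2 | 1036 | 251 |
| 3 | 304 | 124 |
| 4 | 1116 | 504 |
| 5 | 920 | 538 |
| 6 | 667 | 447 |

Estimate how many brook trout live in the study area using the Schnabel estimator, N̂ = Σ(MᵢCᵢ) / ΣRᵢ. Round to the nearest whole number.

N ≈ 4595

Marked at large before each occasion: Mᵢ = Σⱼ<ᵢ (Cⱼ − Rⱼ) → M1=0, M2=1111, M3=1896, M4=2076, M5=2688, M6=3070
Σ MᵢCᵢ = 0·1111 + 1111·1036 + 1896·304 + 2076·1116 + 2688·920 + 3070·667 = 0 + 1150996 + 576384 + 2316816 + 2472960 + 2047690 = 8564846
Σ Rᵢ = 0 + 251 + 124 + 504 + 538 + 447 = 1864
N̂ = 8564846 / 1864 ≈ 4594.9 → 4595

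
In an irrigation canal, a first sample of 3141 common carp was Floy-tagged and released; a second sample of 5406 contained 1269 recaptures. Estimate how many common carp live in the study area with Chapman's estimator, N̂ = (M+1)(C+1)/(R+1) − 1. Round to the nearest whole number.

N ≈ 13,376

N̂ = (3141+1)(5406+1)/(1269+1) − 1 = 3142·5407/1270 − 1
= 16988794/1270 − 1 ≈ 13377.0 − 1 ≈ 13376.0 → 13376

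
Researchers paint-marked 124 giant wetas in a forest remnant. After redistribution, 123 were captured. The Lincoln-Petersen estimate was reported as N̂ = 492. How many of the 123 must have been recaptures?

R = 31

From N = M·C/R: R = M·C / N = 124·123 / 492 = 15252 / 492 = 31.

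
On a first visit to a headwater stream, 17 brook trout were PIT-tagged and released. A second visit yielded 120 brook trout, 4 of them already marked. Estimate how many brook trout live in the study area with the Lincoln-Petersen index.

N = 510

If marked individuals mix randomly, R/C ≈ M/N, giving N ≈ M·C/R.
N = (17 × 120) / 4 = 2040 / 4 = 510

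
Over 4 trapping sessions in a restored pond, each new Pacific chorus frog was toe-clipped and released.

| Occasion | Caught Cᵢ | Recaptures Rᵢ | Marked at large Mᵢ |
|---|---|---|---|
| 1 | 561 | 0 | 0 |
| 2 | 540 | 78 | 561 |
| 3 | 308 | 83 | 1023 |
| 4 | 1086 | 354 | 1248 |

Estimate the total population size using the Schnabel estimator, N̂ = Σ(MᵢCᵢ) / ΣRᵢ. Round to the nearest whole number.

Σ MᵢCᵢ = 0·561 + 561·540 + 1023·308 + 1248·1086 = 0 + 302940 + 315084 + 1355328 = 1973352
Σ Rᵢ = 0 + 78 + 83 + 354 = 515
N̂ = 1973352 / 515 ≈ 3831.8 → 3832

N ≈ 3832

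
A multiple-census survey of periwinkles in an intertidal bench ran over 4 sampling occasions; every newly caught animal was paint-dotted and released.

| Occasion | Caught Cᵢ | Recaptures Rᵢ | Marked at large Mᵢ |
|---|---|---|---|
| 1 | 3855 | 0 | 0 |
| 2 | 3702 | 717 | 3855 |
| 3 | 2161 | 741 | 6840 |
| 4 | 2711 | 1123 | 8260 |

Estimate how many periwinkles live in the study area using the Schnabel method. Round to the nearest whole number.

N ≈ 19,932

Σ MᵢCᵢ = 0·3855 + 3855·3702 + 6840·2161 + 8260·2711 = 0 + 14271210 + 14781240 + 22392860 = 51445310
Σ Rᵢ = 0 + 717 + 741 + 1123 = 2581
N̂ = 51445310 / 2581 ≈ 19932.3 → 19932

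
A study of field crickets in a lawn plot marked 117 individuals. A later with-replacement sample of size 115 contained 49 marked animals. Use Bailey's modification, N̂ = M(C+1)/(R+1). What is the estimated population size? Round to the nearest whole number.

N ≈ 271

N̂ = 117·(115+1)/(49+1) = 117·116/50 = 13572/50 ≈ 271.4 → 271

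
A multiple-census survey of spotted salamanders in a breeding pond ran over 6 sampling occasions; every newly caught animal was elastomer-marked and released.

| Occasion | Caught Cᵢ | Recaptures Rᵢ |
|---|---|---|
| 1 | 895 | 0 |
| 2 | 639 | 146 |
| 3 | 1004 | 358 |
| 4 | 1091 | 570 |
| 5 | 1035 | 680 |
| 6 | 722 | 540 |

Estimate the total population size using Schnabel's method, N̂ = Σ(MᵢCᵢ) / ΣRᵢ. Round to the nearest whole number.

N ≈ 3893

Marked at large before each occasion: Mᵢ = Σⱼ<ᵢ (Cⱼ − Rⱼ) → M1=0, M2=895, M3=1388, M4=2034, M5=2555, M6=2910
Σ MᵢCᵢ = 0·895 + 895·639 + 1388·1004 + 2034·1091 + 2555·1035 + 2910·722 = 0 + 571905 + 1393552 + 2219094 + 2644425 + 2101020 = 8929996
Σ Rᵢ = 0 + 146 + 358 + 570 + 680 + 540 = 2294
N̂ = 8929996 / 2294 ≈ 3892.8 → 3893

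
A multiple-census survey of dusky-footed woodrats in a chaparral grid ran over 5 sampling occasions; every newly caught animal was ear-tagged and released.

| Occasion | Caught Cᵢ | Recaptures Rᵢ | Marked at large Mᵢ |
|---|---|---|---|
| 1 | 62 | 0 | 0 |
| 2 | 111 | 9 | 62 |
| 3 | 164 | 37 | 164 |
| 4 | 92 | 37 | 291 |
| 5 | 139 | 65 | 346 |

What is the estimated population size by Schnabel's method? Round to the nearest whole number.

Σ MᵢCᵢ = 0·62 + 62·111 + 164·164 + 291·92 + 346·139 = 0 + 6882 + 26896 + 26772 + 48094 = 108644
Σ Rᵢ = 0 + 9 + 37 + 37 + 65 = 148
N̂ = 108644 / 148 ≈ 734.1 → 734

N ≈ 734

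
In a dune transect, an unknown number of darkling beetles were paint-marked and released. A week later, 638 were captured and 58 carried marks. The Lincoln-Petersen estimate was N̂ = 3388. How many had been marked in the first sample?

M = 308

From N = M·C/R: M = N·R / C = 3388·58 / 638 = 196504 / 638 = 308.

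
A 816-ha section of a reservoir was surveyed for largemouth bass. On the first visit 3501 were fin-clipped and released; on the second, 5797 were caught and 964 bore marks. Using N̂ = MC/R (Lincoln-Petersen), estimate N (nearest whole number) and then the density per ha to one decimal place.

N̂ = 3501·5797/964 = 20295297/964 ≈ 21053.2 → 21053
Density = N̂ / area = 21053 / 816 ≈ 25.80 → 25.8 per ha

density ≈ 25.8 largemouth bass per ha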